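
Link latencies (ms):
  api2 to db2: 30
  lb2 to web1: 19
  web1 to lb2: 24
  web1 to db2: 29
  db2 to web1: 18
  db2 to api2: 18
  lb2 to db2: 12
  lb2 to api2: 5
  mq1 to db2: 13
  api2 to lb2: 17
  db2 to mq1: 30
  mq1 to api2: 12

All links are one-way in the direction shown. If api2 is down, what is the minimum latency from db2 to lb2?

42

Paths from db2 to lb2 avoiding api2:
db2 -> web1 -> lb2: 18 + 24 = 42
Shortest: 42 ms.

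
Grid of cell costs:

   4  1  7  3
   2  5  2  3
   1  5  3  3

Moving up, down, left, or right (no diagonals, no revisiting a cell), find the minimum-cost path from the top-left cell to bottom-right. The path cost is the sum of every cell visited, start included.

18

Take [0,0] → [0,1] → [1,1] → [1,2] → [1,3] → [2,3] for a total of 4 + 1 + 5 + 2 + 3 + 3 = 18.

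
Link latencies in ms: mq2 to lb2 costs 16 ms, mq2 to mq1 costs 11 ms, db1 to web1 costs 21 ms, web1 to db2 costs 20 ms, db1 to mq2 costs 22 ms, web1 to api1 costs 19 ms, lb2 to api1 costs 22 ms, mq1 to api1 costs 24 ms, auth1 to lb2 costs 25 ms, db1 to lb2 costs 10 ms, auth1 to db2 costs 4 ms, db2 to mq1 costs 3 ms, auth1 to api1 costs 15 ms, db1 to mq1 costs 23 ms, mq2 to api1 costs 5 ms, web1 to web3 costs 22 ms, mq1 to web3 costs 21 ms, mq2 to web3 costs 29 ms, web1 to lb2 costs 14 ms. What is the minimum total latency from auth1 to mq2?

18

A few of the auth1→mq2 routes:
auth1→db2→mq1→api1→mq2: 4 + 3 + 24 + 5 = 36
auth1→api1→mq2: 15 + 5 = 20
auth1→db2→mq1→mq2: 4 + 3 + 11 = 18
The minimum is 18 ms.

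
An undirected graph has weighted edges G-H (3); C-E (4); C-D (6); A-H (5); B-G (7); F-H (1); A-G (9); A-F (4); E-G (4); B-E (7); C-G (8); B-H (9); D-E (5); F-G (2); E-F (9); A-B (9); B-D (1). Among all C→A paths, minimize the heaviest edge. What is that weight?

4

Checking several routes:
C -> E -> G -> H -> A: max(4, 4, 3, 5) = 5
C -> E -> G -> F -> A: max(4, 4, 2, 4) = 4
C -> E -> G -> F -> H -> A: max(4, 4, 2, 1, 5) = 5
C -> E -> G -> H -> F -> A: max(4, 4, 3, 1, 4) = 4
Smallest bottleneck: 4.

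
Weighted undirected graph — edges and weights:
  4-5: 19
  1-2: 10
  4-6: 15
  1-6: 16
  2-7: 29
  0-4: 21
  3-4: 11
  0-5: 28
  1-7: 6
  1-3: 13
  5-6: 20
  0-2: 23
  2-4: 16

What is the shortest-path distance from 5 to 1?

36

Checking several routes:
5-6-1: 20 + 16 = 36
5-4-3-1: 19 + 11 + 13 = 43
5-6-4-3-1: 20 + 15 + 11 + 13 = 59
5-4-2-1: 19 + 16 + 10 = 45
5-4-6-1: 19 + 15 + 16 = 50
The minimum is 36.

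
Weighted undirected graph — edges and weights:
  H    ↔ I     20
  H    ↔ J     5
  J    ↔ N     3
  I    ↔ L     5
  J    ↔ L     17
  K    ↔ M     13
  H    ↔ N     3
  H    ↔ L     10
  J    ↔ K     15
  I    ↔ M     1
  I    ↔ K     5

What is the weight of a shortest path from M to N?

19

Checking several routes:
M → I → K → J → N: 1 + 5 + 15 + 3 = 24
M → I → L → H → N: 1 + 5 + 10 + 3 = 19
M → I → L → H → J → N: 1 + 5 + 10 + 5 + 3 = 24
Shortest: 19.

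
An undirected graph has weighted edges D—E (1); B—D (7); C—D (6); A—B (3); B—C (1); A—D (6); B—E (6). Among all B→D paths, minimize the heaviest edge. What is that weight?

6

Routes from B to D:
B→E→D: max(6, 1) = 6
B→A→D: max(3, 6) = 6
B→C→D: max(1, 6) = 6
B→D: max(7) = 7
Best route has worst link 6.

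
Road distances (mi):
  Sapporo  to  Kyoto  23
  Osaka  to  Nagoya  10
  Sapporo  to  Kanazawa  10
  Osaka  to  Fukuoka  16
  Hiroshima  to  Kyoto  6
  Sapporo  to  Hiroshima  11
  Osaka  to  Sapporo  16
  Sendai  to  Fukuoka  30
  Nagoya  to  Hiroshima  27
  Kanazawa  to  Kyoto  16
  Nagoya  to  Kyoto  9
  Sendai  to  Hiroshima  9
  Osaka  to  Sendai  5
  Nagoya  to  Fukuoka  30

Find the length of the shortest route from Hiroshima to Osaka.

14

Some routes from Hiroshima to Osaka:
Hiroshima→Sendai→Osaka: 9 + 5 = 14
Hiroshima→Kyoto→Nagoya→Osaka: 6 + 9 + 10 = 25
Hiroshima→Sapporo→Osaka: 11 + 16 = 27
Hiroshima→Nagoya→Osaka: 27 + 10 = 37
The minimum is 14 mi.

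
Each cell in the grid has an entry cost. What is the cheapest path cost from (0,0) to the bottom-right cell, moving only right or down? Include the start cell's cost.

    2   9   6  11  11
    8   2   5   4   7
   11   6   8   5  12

Take (0,0) (1,0) (1,1) (1,2) (1,3) (2,3) (2,4) for a total of 2 + 8 + 2 + 5 + 4 + 5 + 12 = 38.
For comparison, the top-then-right route costs 58.

38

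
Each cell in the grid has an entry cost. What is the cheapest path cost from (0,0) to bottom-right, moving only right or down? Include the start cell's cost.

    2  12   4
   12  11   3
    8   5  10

31

Cheapest: r0c0 → r0c1 → r0c2 → r1c2 → r2c2
  2 + 12 + 4 + 3 + 10 = 31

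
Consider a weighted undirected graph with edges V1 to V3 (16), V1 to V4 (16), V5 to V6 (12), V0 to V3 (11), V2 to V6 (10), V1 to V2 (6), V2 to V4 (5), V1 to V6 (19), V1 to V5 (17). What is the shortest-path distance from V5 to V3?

A few of the V5→V3 routes:
V5-V6-V1-V3: 12 + 19 + 16 = 47
V5-V6-V2-V1-V3: 12 + 10 + 6 + 16 = 44
V5-V1-V3: 17 + 16 = 33
Best route has total 33.

33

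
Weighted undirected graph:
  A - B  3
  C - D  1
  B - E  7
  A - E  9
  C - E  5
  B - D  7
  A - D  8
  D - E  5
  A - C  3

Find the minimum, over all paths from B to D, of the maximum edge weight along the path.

3

Some routes from B to D:
B-A-C-D: max(3, 3, 1) = 3
B-E-C-D: max(7, 5, 1) = 7
B-D: max(7) = 7
B-A-C-E-D: max(3, 3, 5, 5) = 5
Best route has worst link 3.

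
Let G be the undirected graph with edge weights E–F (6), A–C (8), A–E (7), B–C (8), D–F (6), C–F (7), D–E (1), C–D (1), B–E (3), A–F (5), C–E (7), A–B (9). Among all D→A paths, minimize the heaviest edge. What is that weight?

6

Some routes from D to A:
D→E→F→A: max(1, 6, 5) = 6
D→C→F→A: max(1, 7, 5) = 7
D→C→F→E→A: max(1, 7, 6, 7) = 7
D→F→A: max(6, 5) = 6
Smallest bottleneck: 6.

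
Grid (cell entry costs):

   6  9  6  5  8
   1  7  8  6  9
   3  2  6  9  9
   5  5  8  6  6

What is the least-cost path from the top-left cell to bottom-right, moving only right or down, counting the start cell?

Cheapest: (0,0) (1,0) (2,0) (2,1) (3,1) (3,2) (3,3) (3,4)
  6 + 1 + 3 + 2 + 5 + 8 + 6 + 6 = 37
(Top row then right column would cost 58.)

37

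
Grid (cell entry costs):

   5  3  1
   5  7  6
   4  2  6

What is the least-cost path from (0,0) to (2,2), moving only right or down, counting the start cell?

21

One optimal route is r0c0 -> r0c1 -> r0c2 -> r1c2 -> r2c2.
Its cost is 5 + 3 + 1 + 6 + 6 = 21.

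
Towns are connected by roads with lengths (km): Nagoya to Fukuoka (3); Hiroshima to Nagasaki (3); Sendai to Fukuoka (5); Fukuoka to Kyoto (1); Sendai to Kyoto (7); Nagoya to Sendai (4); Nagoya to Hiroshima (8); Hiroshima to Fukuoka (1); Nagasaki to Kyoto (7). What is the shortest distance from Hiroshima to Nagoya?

4

Checking several routes:
Hiroshima -> Fukuoka -> Kyoto -> Sendai -> Nagoya: 1 + 1 + 7 + 4 = 13
Hiroshima -> Fukuoka -> Nagoya: 1 + 3 = 4
Hiroshima -> Nagoya: 8
Hiroshima -> Fukuoka -> Sendai -> Nagoya: 1 + 5 + 4 = 10
The minimum is 4 km.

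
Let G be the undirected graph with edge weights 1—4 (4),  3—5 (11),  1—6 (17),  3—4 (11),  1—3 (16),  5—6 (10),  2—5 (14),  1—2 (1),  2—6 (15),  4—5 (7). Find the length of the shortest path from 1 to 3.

15

Comparing a few candidate routes:
1-3: 16
1-4-5-3: 4 + 7 + 11 = 22
1-4-3: 4 + 11 = 15
1-2-5-3: 1 + 14 + 11 = 26
Shortest: 15.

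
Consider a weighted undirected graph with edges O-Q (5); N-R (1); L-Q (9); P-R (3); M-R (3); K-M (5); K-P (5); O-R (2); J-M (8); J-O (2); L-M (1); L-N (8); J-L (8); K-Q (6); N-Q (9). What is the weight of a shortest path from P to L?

Comparing a few candidate routes:
P → K → M → L: 5 + 5 + 1 = 11
P → R → N → L: 3 + 1 + 8 = 12
P → R → O → J → L: 3 + 2 + 2 + 8 = 15
P → R → M → L: 3 + 3 + 1 = 7
Best route has total 7.

7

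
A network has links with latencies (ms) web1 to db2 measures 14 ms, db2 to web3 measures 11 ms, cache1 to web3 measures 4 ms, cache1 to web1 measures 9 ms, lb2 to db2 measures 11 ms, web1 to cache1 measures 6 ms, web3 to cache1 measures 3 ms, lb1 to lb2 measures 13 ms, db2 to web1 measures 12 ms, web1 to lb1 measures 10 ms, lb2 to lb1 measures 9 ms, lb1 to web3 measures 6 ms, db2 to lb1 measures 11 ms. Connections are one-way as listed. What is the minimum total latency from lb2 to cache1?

18

Checking several routes:
lb2 → lb1 → web3 → cache1: 9 + 6 + 3 = 18
lb2 → db2 → lb1 → web3 → cache1: 11 + 11 + 6 + 3 = 31
lb2 → db2 → web1 → cache1: 11 + 12 + 6 = 29
lb2 → db2 → web3 → cache1: 11 + 11 + 3 = 25
Best route has total 18 ms.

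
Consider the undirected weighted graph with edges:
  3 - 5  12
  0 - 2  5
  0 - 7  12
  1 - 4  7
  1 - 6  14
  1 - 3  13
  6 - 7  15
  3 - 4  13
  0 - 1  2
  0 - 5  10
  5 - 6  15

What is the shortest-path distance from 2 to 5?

15

Some routes from 2 to 5:
2-0-1-3-5: 5 + 2 + 13 + 12 = 32
2-0-5: 5 + 10 = 15
2-0-1-6-5: 5 + 2 + 14 + 15 = 36
Best route has total 15.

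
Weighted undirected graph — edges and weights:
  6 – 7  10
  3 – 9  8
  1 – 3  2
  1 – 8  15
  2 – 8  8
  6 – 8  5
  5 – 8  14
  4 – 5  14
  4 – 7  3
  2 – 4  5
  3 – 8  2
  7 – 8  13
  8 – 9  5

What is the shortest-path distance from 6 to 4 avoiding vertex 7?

Paths from 6 to 4 avoiding 7:
6 -> 8 -> 5 -> 4: 5 + 14 + 14 = 33
6 -> 8 -> 2 -> 4: 5 + 8 + 5 = 18
The minimum is 18.

18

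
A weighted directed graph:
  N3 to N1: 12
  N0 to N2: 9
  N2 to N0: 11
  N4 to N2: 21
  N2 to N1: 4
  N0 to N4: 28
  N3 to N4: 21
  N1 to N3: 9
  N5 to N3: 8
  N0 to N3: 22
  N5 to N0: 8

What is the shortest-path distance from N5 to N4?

29

Checking several routes:
N5 → N0 → N4: 8 + 28 = 36
N5 → N3 → N4: 8 + 21 = 29
N5 → N0 → N2 → N1 → N3 → N4: 8 + 9 + 4 + 9 + 21 = 51
Best route has total 29.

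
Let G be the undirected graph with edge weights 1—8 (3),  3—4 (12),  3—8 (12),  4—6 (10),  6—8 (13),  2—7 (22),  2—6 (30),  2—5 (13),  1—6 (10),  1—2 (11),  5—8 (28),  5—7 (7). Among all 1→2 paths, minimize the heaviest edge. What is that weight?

11

A few of the 1→2 routes:
1 - 2: max(11) = 11
1 - 8 - 5 - 7 - 2: max(3, 28, 7, 22) = 28
1 - 6 - 4 - 3 - 8 - 5 - 2: max(10, 10, 12, 12, 28, 13) = 28
1 - 6 - 4 - 3 - 8 - 5 - 7 - 2: max(10, 10, 12, 12, 28, 7, 22) = 28
1 - 8 - 5 - 2: max(3, 28, 13) = 28
The minimum achievable maximum is 11.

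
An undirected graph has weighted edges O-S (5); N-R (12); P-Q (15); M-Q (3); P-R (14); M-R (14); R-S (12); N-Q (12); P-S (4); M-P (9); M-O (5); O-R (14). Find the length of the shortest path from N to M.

A few of the N→M routes:
N→Q→M: 12 + 3 = 15
N→R→M: 12 + 14 = 26
N→R→P→M: 12 + 14 + 9 = 35
N→R→O→M: 12 + 14 + 5 = 31
N→R→S→O→M: 12 + 12 + 5 + 5 = 34
N→Q→P→M: 12 + 15 + 9 = 36
Best route has total 15.

15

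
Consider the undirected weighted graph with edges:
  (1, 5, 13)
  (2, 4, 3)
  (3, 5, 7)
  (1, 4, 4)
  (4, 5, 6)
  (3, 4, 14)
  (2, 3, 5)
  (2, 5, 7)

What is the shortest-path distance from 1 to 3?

12

Comparing a few candidate routes:
1 -> 4 -> 5 -> 3: 4 + 6 + 7 = 17
1 -> 4 -> 3: 4 + 14 = 18
1 -> 4 -> 2 -> 3: 4 + 3 + 5 = 12
Shortest: 12.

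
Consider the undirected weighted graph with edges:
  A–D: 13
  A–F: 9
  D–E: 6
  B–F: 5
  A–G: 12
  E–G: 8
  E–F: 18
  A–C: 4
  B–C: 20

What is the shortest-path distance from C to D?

17

Comparing a few candidate routes:
C -> A -> F -> E -> D: 4 + 9 + 18 + 6 = 37
C -> A -> D: 4 + 13 = 17
C -> A -> G -> E -> D: 4 + 12 + 8 + 6 = 30
The minimum is 17.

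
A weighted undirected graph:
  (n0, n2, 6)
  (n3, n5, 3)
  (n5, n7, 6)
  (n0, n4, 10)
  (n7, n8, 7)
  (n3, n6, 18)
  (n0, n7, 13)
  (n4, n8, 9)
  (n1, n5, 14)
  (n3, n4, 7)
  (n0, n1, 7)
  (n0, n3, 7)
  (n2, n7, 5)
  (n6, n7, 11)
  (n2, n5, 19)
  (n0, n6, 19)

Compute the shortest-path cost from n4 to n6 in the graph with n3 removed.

Checking several routes:
n4 -> n0 -> n2 -> n7 -> n6: 10 + 6 + 5 + 11 = 32
n4 -> n0 -> n1 -> n5 -> n7 -> n6: 10 + 7 + 14 + 6 + 11 = 48
n4 -> n8 -> n7 -> n2 -> n0 -> n6: 9 + 7 + 5 + 6 + 19 = 46
n4 -> n8 -> n7 -> n6: 9 + 7 + 11 = 27
n4 -> n0 -> n7 -> n6: 10 + 13 + 11 = 34
n4 -> n0 -> n6: 10 + 19 = 29
Best route has total 27.

27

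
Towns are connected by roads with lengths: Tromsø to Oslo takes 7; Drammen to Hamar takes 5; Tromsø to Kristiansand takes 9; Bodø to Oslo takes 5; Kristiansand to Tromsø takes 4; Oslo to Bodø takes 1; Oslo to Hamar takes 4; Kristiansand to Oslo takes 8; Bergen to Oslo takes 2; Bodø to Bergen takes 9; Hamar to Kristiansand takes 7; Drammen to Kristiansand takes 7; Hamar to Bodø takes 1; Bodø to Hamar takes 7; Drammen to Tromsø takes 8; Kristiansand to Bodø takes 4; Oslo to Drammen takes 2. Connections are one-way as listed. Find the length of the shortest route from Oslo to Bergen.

Checking several routes:
Oslo -> Hamar -> Bodø -> Bergen: 4 + 1 + 9 = 14
Oslo -> Drammen -> Hamar -> Bodø -> Bergen: 2 + 5 + 1 + 9 = 17
Oslo -> Bodø -> Bergen: 1 + 9 = 10
The minimum is 10.

10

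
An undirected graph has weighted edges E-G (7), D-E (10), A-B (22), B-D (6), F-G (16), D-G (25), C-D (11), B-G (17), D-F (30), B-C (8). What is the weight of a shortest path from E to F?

A few of the E→F routes:
E -> D -> B -> G -> F: 10 + 6 + 17 + 16 = 49
E -> D -> F: 10 + 30 = 40
E -> D -> G -> F: 10 + 25 + 16 = 51
E -> G -> F: 7 + 16 = 23
E -> D -> C -> B -> G -> F: 10 + 11 + 8 + 17 + 16 = 62
E -> G -> B -> D -> F: 7 + 17 + 6 + 30 = 60
The minimum is 23.

23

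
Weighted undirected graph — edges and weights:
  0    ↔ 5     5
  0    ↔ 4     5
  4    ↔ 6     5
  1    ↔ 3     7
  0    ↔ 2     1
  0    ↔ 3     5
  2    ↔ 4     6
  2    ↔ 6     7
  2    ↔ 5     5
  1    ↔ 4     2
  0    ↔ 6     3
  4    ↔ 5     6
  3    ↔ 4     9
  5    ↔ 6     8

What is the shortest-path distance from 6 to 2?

4

A few of the 6→2 routes:
6-0-2: 3 + 1 = 4
6-2: 7
6-4-0-2: 5 + 5 + 1 = 11
6-4-2: 5 + 6 = 11
Shortest: 4.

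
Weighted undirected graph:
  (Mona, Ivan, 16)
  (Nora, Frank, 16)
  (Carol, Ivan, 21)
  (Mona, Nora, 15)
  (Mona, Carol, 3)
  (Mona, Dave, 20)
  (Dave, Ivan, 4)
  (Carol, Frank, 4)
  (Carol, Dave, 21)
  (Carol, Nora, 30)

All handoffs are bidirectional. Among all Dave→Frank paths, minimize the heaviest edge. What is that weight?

Some routes from Dave to Frank:
Dave-Ivan-Mona-Carol-Frank: max(4, 16, 3, 4) = 16
Dave-Mona-Nora-Frank: max(20, 15, 16) = 20
Dave-Ivan-Mona-Nora-Frank: max(4, 16, 15, 16) = 16
Smallest bottleneck: 16.

16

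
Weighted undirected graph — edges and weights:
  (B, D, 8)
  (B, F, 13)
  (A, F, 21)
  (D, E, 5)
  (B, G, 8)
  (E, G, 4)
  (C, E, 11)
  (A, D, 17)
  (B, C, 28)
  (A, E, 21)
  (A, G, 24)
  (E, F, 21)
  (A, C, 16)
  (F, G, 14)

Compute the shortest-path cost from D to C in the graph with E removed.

Checking several routes:
D - B - C: 8 + 28 = 36
D - A - C: 17 + 16 = 33
D - B - F - A - C: 8 + 13 + 21 + 16 = 58
D - B - G - A - C: 8 + 8 + 24 + 16 = 56
Shortest: 33.

33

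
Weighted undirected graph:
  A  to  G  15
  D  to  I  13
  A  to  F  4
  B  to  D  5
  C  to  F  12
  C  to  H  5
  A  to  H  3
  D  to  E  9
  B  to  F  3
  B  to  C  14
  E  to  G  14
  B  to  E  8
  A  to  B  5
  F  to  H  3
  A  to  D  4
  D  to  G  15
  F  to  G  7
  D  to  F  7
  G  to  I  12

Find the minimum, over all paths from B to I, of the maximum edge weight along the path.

12

Some routes from B to I:
B-A-D-F-G-I: max(5, 4, 7, 7, 12) = 12
B-F-G-I: max(3, 7, 12) = 12
B-A-F-G-I: max(5, 4, 7, 12) = 12
The minimum achievable maximum is 12.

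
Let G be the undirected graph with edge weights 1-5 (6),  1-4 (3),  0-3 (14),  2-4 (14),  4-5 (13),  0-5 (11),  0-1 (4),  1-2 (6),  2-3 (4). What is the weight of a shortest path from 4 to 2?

A few of the 4→2 routes:
4 -> 1 -> 2: 3 + 6 = 9
4 -> 2: 14
4 -> 1 -> 0 -> 3 -> 2: 3 + 4 + 14 + 4 = 25
4 -> 5 -> 1 -> 2: 13 + 6 + 6 = 25
Best route has total 9.

9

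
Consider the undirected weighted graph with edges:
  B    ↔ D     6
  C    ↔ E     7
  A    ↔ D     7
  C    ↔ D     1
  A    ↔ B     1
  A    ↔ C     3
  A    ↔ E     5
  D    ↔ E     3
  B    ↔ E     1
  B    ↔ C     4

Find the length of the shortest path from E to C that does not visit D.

5

Paths from E to C avoiding D:
E→B→A→C: 1 + 1 + 3 = 5
E→C: 7
E→B→C: 1 + 4 = 5
E→A→C: 5 + 3 = 8
E→A→B→C: 5 + 1 + 4 = 10
Best route has total 5.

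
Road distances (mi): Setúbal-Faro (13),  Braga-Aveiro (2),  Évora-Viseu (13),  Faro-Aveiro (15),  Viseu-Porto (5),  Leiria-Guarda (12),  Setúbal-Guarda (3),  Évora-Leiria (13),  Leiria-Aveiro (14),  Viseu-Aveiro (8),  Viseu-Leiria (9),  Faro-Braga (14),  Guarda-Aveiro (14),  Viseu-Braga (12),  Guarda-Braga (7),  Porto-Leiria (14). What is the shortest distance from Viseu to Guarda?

17

Comparing a few candidate routes:
Viseu → Braga → Guarda: 12 + 7 = 19
Viseu → Leiria → Guarda: 9 + 12 = 21
Viseu → Aveiro → Braga → Guarda: 8 + 2 + 7 = 17
Best route has total 17 mi.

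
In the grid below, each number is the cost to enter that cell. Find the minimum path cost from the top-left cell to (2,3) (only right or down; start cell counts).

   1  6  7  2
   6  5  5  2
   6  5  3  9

27

Cheapest: (0,0) -> (0,1) -> (0,2) -> (0,3) -> (1,3) -> (2,3)
  1 + 6 + 7 + 2 + 2 + 9 = 27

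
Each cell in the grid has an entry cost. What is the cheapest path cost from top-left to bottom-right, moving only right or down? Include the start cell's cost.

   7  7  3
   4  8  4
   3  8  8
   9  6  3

31

Cheapest: (0,0) (1,0) (2,0) (2,1) (3,1) (3,2)
  7 + 4 + 3 + 8 + 6 + 3 = 31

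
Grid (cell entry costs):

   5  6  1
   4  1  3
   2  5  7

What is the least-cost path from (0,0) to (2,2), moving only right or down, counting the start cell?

20

Take [0,0]→[1,0]→[1,1]→[1,2]→[2,2] for a total of 5 + 4 + 1 + 3 + 7 = 20.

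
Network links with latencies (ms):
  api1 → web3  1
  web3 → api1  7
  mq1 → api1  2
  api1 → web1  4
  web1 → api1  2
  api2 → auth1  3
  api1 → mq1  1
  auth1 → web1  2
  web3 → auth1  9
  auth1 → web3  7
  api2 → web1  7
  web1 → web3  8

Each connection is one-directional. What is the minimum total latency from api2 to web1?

5

Routes from api2 to web1:
api2 → auth1 → web1: 3 + 2 = 5
api2 → web1: 7
api2 → auth1 → web3 → api1 → web1: 3 + 7 + 7 + 4 = 21
The minimum is 5 ms.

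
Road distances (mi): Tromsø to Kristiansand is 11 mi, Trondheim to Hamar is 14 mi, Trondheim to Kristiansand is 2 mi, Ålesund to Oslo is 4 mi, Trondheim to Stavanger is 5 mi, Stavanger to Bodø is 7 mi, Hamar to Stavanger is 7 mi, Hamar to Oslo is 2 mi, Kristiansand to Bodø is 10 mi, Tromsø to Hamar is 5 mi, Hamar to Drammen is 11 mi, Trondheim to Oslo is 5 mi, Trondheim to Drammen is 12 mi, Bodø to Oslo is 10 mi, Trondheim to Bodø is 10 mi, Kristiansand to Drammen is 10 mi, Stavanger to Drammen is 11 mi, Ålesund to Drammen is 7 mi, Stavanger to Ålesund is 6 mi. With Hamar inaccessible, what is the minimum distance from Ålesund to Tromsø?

22

A few of the Ålesund→Tromsø routes:
Ålesund -> Stavanger -> Trondheim -> Kristiansand -> Tromsø: 6 + 5 + 2 + 11 = 24
Ålesund -> Drammen -> Kristiansand -> Tromsø: 7 + 10 + 11 = 28
Ålesund -> Oslo -> Trondheim -> Kristiansand -> Tromsø: 4 + 5 + 2 + 11 = 22
Ålesund -> Stavanger -> Bodø -> Kristiansand -> Tromsø: 6 + 7 + 10 + 11 = 34
Ålesund -> Drammen -> Trondheim -> Kristiansand -> Tromsø: 7 + 12 + 2 + 11 = 32
The minimum is 22 mi.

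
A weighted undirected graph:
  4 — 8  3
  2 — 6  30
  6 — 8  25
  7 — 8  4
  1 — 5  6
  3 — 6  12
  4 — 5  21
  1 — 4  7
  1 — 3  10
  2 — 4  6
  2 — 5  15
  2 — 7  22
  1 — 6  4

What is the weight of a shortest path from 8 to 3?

Comparing a few candidate routes:
8 - 6 - 1 - 3: 25 + 4 + 10 = 39
8 - 4 - 1 - 6 - 3: 3 + 7 + 4 + 12 = 26
8 - 6 - 3: 25 + 12 = 37
8 - 4 - 1 - 3: 3 + 7 + 10 = 20
8 - 4 - 5 - 1 - 3: 3 + 21 + 6 + 10 = 40
The minimum is 20.

20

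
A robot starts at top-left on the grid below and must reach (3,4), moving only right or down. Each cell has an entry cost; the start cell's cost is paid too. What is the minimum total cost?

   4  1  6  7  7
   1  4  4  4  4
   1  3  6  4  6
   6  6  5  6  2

One optimal route is r0c0 r1c0 r2c0 r2c1 r2c2 r2c3 r2c4 r3c4.
Its cost is 4 + 1 + 1 + 3 + 6 + 4 + 6 + 2 = 27.
For comparison, the top-then-right route costs 37.

27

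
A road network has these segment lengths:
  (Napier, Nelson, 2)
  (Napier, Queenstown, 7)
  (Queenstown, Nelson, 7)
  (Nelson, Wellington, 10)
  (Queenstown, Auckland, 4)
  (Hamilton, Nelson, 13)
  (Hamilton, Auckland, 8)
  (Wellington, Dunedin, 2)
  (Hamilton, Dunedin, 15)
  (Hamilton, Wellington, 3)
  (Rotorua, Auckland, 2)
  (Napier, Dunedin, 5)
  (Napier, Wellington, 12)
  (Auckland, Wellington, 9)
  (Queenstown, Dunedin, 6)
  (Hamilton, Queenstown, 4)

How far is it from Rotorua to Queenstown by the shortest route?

6

A few of the Rotorua→Queenstown routes:
Rotorua→Auckland→Hamilton→Wellington→Dunedin→Queenstown: 2 + 8 + 3 + 2 + 6 = 21
Rotorua→Auckland→Wellington→Hamilton→Queenstown: 2 + 9 + 3 + 4 = 18
Rotorua→Auckland→Queenstown: 2 + 4 = 6
Rotorua→Auckland→Hamilton→Queenstown: 2 + 8 + 4 = 14
Rotorua→Auckland→Wellington→Dunedin→Queenstown: 2 + 9 + 2 + 6 = 19
Best route has total 6.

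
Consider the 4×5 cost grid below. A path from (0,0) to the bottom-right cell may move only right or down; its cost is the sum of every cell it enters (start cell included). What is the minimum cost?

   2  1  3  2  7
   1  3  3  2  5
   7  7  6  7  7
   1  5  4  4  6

27

Cheapest: r0c0 r0c1 r0c2 r0c3 r1c3 r2c3 r3c3 r3c4
  2 + 1 + 3 + 2 + 2 + 7 + 4 + 6 = 27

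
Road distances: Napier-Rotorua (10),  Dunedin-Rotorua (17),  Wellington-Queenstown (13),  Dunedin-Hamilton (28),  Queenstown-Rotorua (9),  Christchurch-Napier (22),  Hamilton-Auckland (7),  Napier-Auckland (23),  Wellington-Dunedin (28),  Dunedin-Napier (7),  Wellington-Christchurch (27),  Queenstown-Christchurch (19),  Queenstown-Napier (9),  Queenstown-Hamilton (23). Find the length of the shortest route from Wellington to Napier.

22

A few of the Wellington→Napier routes:
Wellington-Queenstown-Rotorua-Dunedin-Napier: 13 + 9 + 17 + 7 = 46
Wellington-Christchurch-Napier: 27 + 22 = 49
Wellington-Queenstown-Napier: 13 + 9 = 22
Wellington-Queenstown-Rotorua-Napier: 13 + 9 + 10 = 32
Wellington-Dunedin-Napier: 28 + 7 = 35
Shortest: 22.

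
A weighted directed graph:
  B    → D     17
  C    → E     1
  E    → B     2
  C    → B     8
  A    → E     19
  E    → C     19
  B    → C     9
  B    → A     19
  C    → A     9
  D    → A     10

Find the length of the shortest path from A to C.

Routes from A to C:
A → E → B → C: 19 + 2 + 9 = 30
A → E → C: 19 + 19 = 38
Best route has total 30.

30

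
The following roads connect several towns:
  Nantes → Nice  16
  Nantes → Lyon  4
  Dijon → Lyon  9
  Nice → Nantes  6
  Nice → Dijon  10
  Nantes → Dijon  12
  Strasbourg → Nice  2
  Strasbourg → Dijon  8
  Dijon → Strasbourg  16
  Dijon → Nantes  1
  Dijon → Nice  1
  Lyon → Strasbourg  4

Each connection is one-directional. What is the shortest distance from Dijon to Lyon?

Routes from Dijon to Lyon:
Dijon - Nantes - Lyon: 1 + 4 = 5
Dijon - Lyon: 9
Dijon - Nice - Nantes - Lyon: 1 + 6 + 4 = 11
Dijon - Strasbourg - Nice - Nantes - Lyon: 16 + 2 + 6 + 4 = 28
Best route has total 5.

5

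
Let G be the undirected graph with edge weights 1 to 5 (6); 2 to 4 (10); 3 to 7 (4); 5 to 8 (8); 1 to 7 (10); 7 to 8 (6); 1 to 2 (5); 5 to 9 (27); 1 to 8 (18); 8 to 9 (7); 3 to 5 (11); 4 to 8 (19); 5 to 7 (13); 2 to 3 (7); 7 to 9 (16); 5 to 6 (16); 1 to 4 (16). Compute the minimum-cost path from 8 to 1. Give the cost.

14

Some routes from 8 to 1:
8→1: 18
8→7→1: 6 + 10 = 16
8→5→1: 8 + 6 = 14
Best route has total 14.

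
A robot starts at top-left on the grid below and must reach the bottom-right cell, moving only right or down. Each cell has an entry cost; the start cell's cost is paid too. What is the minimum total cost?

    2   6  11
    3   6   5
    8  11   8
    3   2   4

22

Best path: r0c0 → r1c0 → r2c0 → r3c0 → r3c1 → r3c2
Cost: 2 + 3 + 8 + 3 + 2 + 4 = 22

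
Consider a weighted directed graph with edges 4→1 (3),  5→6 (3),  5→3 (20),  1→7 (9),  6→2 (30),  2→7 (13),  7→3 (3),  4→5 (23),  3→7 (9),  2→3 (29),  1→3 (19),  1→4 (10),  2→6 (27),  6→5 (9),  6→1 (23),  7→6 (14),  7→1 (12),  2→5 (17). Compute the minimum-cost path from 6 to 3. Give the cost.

29

Comparing a few candidate routes:
6 → 2 → 3: 30 + 29 = 59
6 → 5 → 3: 9 + 20 = 29
6 → 2 → 7 → 3: 30 + 13 + 3 = 46
6 → 1 → 3: 23 + 19 = 42
6 → 1 → 7 → 3: 23 + 9 + 3 = 35
Best route has total 29.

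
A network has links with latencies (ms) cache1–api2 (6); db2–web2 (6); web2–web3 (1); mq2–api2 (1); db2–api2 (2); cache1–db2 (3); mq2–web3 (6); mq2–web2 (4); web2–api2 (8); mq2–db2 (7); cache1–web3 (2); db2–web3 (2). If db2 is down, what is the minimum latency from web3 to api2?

6

Checking several routes:
web3 → web2 → api2: 1 + 8 = 9
web3 → web2 → mq2 → api2: 1 + 4 + 1 = 6
web3 → cache1 → api2: 2 + 6 = 8
web3 → mq2 → api2: 6 + 1 = 7
Best route has total 6 ms.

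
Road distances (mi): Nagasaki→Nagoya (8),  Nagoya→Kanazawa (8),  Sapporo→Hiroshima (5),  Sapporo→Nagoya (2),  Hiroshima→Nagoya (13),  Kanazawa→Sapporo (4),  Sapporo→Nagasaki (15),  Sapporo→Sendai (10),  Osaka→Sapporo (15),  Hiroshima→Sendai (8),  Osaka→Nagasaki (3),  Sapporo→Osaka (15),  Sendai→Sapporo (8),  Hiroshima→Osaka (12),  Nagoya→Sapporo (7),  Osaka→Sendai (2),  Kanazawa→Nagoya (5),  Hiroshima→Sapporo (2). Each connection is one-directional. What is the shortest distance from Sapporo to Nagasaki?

15

Routes from Sapporo to Nagasaki:
Sapporo → Nagasaki: 15
Sapporo → Hiroshima → Osaka → Nagasaki: 5 + 12 + 3 = 20
Sapporo → Osaka → Nagasaki: 15 + 3 = 18
Shortest: 15 mi.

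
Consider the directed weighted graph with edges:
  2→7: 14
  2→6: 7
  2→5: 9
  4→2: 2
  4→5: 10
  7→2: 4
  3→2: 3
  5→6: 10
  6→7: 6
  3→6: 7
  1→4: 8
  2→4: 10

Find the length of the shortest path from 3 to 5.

12

Some routes from 3 to 5:
3-6-7-2-5: 7 + 6 + 4 + 9 = 26
3-2-5: 3 + 9 = 12
3-2-4-5: 3 + 10 + 10 = 23
Shortest: 12.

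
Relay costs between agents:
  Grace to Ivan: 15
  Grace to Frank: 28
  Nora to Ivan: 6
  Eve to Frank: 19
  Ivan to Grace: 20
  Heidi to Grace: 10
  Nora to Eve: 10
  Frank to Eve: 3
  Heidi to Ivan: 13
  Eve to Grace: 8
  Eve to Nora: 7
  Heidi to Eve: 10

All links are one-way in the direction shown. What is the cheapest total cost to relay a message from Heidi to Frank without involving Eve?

38

Routes from Heidi to Frank avoiding Eve:
Heidi -> Ivan -> Grace -> Frank: 13 + 20 + 28 = 61
Heidi -> Grace -> Frank: 10 + 28 = 38
Shortest: 38.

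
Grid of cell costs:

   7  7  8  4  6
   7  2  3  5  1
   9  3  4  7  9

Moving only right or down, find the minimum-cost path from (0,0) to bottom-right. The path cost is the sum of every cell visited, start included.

Take r0c0→r0c1→r1c1→r1c2→r1c3→r1c4→r2c4 for a total of 7 + 7 + 2 + 3 + 5 + 1 + 9 = 34.
(Top row then right column would cost 42.)

34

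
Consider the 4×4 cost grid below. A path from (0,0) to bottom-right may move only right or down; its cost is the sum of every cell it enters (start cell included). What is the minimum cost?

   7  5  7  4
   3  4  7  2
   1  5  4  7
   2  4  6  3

Cheapest: (0,0) → (1,0) → (2,0) → (3,0) → (3,1) → (3,2) → (3,3)
  7 + 3 + 1 + 2 + 4 + 6 + 3 = 26

26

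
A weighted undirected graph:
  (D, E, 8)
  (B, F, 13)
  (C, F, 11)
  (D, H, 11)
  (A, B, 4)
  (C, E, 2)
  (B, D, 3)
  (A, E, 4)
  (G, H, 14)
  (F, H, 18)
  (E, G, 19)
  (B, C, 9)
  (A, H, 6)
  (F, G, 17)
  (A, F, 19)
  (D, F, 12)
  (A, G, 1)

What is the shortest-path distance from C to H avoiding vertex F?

12

Some routes from C to H avoiding F:
C -> B -> A -> H: 9 + 4 + 6 = 19
C -> E -> D -> H: 2 + 8 + 11 = 21
C -> E -> A -> H: 2 + 4 + 6 = 12
C -> E -> A -> G -> H: 2 + 4 + 1 + 14 = 21
Shortest: 12.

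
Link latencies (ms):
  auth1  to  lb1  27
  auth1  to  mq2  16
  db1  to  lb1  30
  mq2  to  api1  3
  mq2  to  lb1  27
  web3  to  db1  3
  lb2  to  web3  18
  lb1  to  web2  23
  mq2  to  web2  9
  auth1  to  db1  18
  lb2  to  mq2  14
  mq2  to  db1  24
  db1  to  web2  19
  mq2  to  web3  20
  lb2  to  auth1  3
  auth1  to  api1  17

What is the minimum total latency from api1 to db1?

26

Comparing a few candidate routes:
api1 → auth1 → db1: 17 + 18 = 35
api1 → mq2 → auth1 → db1: 3 + 16 + 18 = 37
api1 → mq2 → lb2 → web3 → db1: 3 + 14 + 18 + 3 = 38
api1 → mq2 → db1: 3 + 24 = 27
api1 → mq2 → web2 → db1: 3 + 9 + 19 = 31
api1 → mq2 → web3 → db1: 3 + 20 + 3 = 26
Shortest: 26 ms.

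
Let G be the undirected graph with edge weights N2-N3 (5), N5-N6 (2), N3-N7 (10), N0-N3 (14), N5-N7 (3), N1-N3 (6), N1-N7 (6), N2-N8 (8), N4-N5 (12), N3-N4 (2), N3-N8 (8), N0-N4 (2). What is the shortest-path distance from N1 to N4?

8

Comparing a few candidate routes:
N1 - N7 - N5 - N4: 6 + 3 + 12 = 21
N1 - N3 - N7 - N5 - N4: 6 + 10 + 3 + 12 = 31
N1 - N7 - N3 - N4: 6 + 10 + 2 = 18
N1 - N3 - N0 - N4: 6 + 14 + 2 = 22
N1 - N3 - N4: 6 + 2 = 8
Shortest: 8.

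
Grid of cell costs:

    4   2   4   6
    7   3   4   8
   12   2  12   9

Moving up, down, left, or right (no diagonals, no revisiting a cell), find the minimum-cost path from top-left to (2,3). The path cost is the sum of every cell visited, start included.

Best path: [0,0] -> [0,1] -> [1,1] -> [1,2] -> [1,3] -> [2,3]
Cost: 4 + 2 + 3 + 4 + 8 + 9 = 30

30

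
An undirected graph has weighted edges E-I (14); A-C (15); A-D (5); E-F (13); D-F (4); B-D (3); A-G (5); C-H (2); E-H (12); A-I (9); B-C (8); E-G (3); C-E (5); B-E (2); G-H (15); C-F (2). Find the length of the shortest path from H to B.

Checking several routes:
H -> C -> E -> B: 2 + 5 + 2 = 9
H -> E -> B: 12 + 2 = 14
H -> C -> F -> E -> B: 2 + 2 + 13 + 2 = 19
H -> C -> B: 2 + 8 = 10
H -> C -> F -> D -> B: 2 + 2 + 4 + 3 = 11
Best route has total 9.

9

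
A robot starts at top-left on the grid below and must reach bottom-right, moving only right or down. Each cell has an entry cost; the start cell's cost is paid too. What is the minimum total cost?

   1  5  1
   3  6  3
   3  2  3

One optimal route is [0,0] -> [1,0] -> [2,0] -> [2,1] -> [2,2].
Its cost is 1 + 3 + 3 + 2 + 3 = 12.
(Top row then right column would cost 13.)

12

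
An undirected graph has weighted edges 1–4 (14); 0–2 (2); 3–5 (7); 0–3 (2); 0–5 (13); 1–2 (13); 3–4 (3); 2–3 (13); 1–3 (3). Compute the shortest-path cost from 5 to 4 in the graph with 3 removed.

42

Paths from 5 to 4 avoiding 3:
5→0→2→1→4: 13 + 2 + 13 + 14 = 42
Shortest: 42.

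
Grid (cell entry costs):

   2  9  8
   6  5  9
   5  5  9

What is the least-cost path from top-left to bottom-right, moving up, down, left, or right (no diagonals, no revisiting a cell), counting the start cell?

27

Path [0,0]→[1,0]→[1,1]→[2,1]→[2,2]: 2 + 6 + 5 + 5 + 9 = 27.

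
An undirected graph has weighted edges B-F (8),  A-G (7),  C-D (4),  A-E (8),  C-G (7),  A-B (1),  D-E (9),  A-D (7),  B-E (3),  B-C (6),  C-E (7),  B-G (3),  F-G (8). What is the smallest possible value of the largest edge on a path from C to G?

Checking several routes:
C -> B -> G: max(6, 3) = 6
C -> G: max(7) = 7
C -> E -> B -> A -> G: max(7, 3, 1, 7) = 7
C -> E -> B -> G: max(7, 3, 3) = 7
Smallest bottleneck: 6.

6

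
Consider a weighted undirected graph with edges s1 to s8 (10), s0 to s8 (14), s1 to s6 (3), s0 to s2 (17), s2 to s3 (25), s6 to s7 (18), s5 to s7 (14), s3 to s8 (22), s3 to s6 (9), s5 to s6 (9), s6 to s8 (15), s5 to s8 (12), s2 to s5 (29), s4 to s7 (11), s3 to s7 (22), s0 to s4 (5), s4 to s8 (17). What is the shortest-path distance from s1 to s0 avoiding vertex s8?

37

A few of the s1→s0 routes:
s1 - s6 - s3 - s2 - s0: 3 + 9 + 25 + 17 = 54
s1 - s6 - s7 - s4 - s0: 3 + 18 + 11 + 5 = 37
s1 - s6 - s3 - s7 - s4 - s0: 3 + 9 + 22 + 11 + 5 = 50
s1 - s6 - s5 - s7 - s4 - s0: 3 + 9 + 14 + 11 + 5 = 42
The minimum is 37.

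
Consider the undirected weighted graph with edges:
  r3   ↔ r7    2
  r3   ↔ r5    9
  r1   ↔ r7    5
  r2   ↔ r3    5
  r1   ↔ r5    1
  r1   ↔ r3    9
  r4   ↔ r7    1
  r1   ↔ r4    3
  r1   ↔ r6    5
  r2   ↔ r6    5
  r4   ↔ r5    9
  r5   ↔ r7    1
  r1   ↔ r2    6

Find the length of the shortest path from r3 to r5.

3

A few of the r3→r5 routes:
r3→r5: 9
r3→r7→r4→r1→r5: 2 + 1 + 3 + 1 = 7
r3→r7→r5: 2 + 1 = 3
r3→r7→r1→r5: 2 + 5 + 1 = 8
Best route has total 3.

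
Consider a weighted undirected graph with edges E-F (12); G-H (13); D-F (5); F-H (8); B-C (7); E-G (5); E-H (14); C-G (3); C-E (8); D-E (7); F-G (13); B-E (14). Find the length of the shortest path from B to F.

23

Comparing a few candidate routes:
B-C-G-F: 7 + 3 + 13 = 23
B-C-G-E-D-F: 7 + 3 + 5 + 7 + 5 = 27
B-E-F: 14 + 12 = 26
B-E-D-F: 14 + 7 + 5 = 26
Best route has total 23.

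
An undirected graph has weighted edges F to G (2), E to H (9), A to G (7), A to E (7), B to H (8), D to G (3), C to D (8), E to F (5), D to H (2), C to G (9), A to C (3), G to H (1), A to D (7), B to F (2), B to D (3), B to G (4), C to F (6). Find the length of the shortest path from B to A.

10

A few of the B→A routes:
B→F→G→A: 2 + 2 + 7 = 11
B→D→G→A: 3 + 3 + 7 = 13
B→D→A: 3 + 7 = 10
B→D→H→G→A: 3 + 2 + 1 + 7 = 13
B→G→A: 4 + 7 = 11
B→F→C→A: 2 + 6 + 3 = 11
Best route has total 10.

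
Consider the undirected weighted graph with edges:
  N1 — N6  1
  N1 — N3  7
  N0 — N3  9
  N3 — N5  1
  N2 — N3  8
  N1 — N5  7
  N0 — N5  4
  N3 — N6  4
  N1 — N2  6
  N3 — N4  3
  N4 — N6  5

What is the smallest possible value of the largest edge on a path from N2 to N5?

6

Some routes from N2 to N5:
N2-N1-N5: max(6, 7) = 7
N2-N1-N3-N5: max(6, 7, 1) = 7
N2-N3-N1-N5: max(8, 7, 7) = 8
N2-N1-N6-N3-N5: max(6, 1, 4, 1) = 6
N2-N1-N6-N4-N3-N5: max(6, 1, 5, 3, 1) = 6
Best route has worst link 6.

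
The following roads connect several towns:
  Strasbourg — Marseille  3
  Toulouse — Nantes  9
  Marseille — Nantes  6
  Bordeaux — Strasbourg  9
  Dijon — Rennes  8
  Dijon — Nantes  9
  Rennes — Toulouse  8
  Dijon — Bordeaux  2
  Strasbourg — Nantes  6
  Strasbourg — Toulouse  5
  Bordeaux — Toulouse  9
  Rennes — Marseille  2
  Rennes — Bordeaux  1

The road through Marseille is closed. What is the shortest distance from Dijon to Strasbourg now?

11

Checking several routes:
Dijon -> Nantes -> Strasbourg: 9 + 6 = 15
Dijon -> Bordeaux -> Strasbourg: 2 + 9 = 11
Dijon -> Bordeaux -> Rennes -> Toulouse -> Strasbourg: 2 + 1 + 8 + 5 = 16
Dijon -> Bordeaux -> Toulouse -> Strasbourg: 2 + 9 + 5 = 16
The minimum is 11.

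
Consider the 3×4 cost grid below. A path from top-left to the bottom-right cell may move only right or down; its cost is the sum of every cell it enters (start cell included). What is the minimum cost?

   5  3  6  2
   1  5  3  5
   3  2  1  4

16

One optimal route is (0,0) (1,0) (2,0) (2,1) (2,2) (2,3).
Its cost is 5 + 1 + 3 + 2 + 1 + 4 = 16.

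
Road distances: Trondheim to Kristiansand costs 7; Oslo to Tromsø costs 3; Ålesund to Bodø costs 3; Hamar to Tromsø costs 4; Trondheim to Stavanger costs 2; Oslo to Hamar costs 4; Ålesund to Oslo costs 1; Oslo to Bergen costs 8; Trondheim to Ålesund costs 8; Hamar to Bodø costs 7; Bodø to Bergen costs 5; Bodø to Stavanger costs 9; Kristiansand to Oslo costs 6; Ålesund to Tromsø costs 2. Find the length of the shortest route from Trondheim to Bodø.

Some routes from Trondheim to Bodø:
Trondheim→Kristiansand→Oslo→Ålesund→Bodø: 7 + 6 + 1 + 3 = 17
Trondheim→Ålesund→Tromsø→Hamar→Bodø: 8 + 2 + 4 + 7 = 21
Trondheim→Ålesund→Bodø: 8 + 3 = 11
Trondheim→Kristiansand→Oslo→Tromsø→Ålesund→Bodø: 7 + 6 + 3 + 2 + 3 = 21
Trondheim→Ålesund→Oslo→Hamar→Bodø: 8 + 1 + 4 + 7 = 20
Trondheim→Stavanger→Bodø: 2 + 9 = 11
Best route has total 11.

11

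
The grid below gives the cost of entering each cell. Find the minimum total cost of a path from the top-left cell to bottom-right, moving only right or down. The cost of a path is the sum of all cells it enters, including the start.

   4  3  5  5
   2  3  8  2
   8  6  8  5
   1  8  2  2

One optimal route is r0c0 → r0c1 → r0c2 → r0c3 → r1c3 → r2c3 → r3c3.
Its cost is 4 + 3 + 5 + 5 + 2 + 5 + 2 = 26.

26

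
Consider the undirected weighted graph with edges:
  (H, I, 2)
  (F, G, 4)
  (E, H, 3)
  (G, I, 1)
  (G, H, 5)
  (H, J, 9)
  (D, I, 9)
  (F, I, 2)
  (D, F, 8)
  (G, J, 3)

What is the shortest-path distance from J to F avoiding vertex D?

6

A few of the J→F routes:
J-G-F: 3 + 4 = 7
J-H-I-F: 9 + 2 + 2 = 13
J-G-I-F: 3 + 1 + 2 = 6
J-G-H-I-F: 3 + 5 + 2 + 2 = 12
J-H-G-I-F: 9 + 5 + 1 + 2 = 17
J-H-I-G-F: 9 + 2 + 1 + 4 = 16
Best route has total 6.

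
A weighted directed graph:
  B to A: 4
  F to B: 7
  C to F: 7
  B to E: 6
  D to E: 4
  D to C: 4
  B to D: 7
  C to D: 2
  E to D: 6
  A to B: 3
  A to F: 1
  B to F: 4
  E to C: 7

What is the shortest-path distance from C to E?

6

Paths from C to E:
C→F→B→D→E: 7 + 7 + 7 + 4 = 25
C→D→E: 2 + 4 = 6
C→F→B→E: 7 + 7 + 6 = 20
The minimum is 6.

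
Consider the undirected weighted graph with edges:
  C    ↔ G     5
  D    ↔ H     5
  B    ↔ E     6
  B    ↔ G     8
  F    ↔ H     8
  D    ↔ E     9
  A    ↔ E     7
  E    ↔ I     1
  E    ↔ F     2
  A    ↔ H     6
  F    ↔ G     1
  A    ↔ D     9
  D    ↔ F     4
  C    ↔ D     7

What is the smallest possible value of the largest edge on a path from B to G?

Checking several routes:
B - E - F - G: max(6, 2, 1) = 6
B - E - A - H - D - C - G: max(6, 7, 6, 5, 7, 5) = 7
B - E - F - D - C - G: max(6, 2, 4, 7, 5) = 7
B - E - A - H - D - F - G: max(6, 7, 6, 5, 4, 1) = 7
Best route has worst link 6.

6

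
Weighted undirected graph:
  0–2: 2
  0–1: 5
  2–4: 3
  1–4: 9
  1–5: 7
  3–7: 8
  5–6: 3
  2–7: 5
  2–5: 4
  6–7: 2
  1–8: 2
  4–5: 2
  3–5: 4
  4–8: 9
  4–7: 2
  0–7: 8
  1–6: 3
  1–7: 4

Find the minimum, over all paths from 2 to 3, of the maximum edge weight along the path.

4

Some routes from 2 to 3:
2 - 5 - 3: max(4, 4) = 4
2 - 0 - 1 - 6 - 5 - 3: max(2, 5, 3, 3, 4) = 5
2 - 4 - 7 - 6 - 5 - 3: max(3, 2, 2, 3, 4) = 4
2 - 4 - 5 - 3: max(3, 2, 4) = 4
2 - 4 - 7 - 1 - 6 - 5 - 3: max(3, 2, 4, 3, 3, 4) = 4
Best route has worst link 4.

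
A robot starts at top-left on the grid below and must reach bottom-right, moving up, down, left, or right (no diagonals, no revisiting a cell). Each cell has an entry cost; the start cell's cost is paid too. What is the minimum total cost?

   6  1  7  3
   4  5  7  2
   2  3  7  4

Path [0,0] -> [0,1] -> [0,2] -> [0,3] -> [1,3] -> [2,3]: 6 + 1 + 7 + 3 + 2 + 4 = 23.

23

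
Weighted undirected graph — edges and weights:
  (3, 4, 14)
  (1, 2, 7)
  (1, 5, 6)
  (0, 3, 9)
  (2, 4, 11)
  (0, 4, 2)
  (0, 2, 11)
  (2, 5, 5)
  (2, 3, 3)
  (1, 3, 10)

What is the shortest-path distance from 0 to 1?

18

A few of the 0→1 routes:
0 - 2 - 1: 11 + 7 = 18
0 - 3 - 1: 9 + 10 = 19
0 - 4 - 2 - 1: 2 + 11 + 7 = 20
0 - 3 - 2 - 1: 9 + 3 + 7 = 19
The minimum is 18.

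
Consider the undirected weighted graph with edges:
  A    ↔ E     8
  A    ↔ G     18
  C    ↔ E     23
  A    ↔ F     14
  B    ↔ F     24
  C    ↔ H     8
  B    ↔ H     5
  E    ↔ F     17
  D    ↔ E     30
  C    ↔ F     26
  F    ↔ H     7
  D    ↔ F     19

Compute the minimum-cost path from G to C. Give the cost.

47

Some routes from G to C:
G-A-E-C: 18 + 8 + 23 = 49
G-A-F-C: 18 + 14 + 26 = 58
G-A-E-F-C: 18 + 8 + 17 + 26 = 69
G-A-E-F-H-C: 18 + 8 + 17 + 7 + 8 = 58
G-A-F-H-C: 18 + 14 + 7 + 8 = 47
Best route has total 47.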